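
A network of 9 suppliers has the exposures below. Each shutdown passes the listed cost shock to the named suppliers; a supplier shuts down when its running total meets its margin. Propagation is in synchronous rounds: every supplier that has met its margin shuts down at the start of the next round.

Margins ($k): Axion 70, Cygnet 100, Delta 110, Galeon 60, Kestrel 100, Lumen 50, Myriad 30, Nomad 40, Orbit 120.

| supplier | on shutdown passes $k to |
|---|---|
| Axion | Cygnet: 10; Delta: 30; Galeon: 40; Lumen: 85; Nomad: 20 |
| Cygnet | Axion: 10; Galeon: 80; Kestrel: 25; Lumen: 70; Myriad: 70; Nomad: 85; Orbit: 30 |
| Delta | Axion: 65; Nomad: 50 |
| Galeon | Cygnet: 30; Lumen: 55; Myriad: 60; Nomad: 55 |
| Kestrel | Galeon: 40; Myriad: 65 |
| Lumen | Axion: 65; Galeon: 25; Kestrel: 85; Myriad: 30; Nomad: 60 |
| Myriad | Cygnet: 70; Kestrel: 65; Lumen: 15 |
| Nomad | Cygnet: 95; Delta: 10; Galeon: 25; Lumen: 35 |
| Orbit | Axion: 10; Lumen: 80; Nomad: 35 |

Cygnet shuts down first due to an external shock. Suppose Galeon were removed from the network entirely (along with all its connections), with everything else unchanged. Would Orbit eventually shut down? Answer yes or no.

no

With Galeon removed:
Round 1 — Cygnet shuts down (initial).
  Axion: +10 → 10 < 70
  Kestrel: +25 → 25 < 100
  Lumen: +70 → 70 ≥ 50
  Myriad: +70 → 70 ≥ 30
  Nomad: +85 → 85 ≥ 40
  Orbit: +30 → 30 < 120
Round 2 — Lumen, Myriad, Nomad shut down.
  Axion: +65 → 75 ≥ 70
  Delta: +10 → 10 < 110
  Kestrel: +85+65 → 175 ≥ 100
Round 3 — Axion, Kestrel shut down.
  Delta: +30 → 40 < 110
No further shutdowns.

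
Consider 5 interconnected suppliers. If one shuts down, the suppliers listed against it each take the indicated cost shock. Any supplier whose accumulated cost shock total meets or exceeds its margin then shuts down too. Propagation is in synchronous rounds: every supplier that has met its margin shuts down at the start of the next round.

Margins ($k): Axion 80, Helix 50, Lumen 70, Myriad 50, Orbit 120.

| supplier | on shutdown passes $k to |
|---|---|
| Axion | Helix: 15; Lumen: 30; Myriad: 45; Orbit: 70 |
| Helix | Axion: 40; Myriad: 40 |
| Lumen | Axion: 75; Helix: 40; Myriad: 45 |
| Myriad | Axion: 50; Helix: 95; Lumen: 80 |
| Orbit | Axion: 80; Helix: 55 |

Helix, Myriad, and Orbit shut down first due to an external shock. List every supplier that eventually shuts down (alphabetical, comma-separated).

Round 1 — Helix, Myriad, Orbit shut down (initial).
  Axion: +40+50+80 → 170 ≥ 80
  Lumen: +80 → 80 ≥ 70
Round 2 — Axion, Lumen shut down.
No further shutdowns.

Axion, Helix, Lumen, Myriad, Orbit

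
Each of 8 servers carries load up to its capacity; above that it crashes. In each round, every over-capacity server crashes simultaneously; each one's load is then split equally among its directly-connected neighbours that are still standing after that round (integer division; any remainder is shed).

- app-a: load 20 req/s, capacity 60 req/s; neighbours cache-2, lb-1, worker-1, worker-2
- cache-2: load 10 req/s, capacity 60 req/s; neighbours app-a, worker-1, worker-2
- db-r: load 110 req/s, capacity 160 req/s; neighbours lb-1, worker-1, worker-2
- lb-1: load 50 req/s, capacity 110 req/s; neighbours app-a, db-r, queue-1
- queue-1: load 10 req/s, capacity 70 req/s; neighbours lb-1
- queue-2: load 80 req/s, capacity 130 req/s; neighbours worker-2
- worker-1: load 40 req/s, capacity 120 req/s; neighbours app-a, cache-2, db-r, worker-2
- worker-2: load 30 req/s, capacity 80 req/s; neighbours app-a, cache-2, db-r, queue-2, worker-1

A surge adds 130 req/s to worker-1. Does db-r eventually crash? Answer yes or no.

yes

Round 1 — worker-1 at 170 > 120. worker-1 crashes.
  worker-1 sheds 170 req/s to app-a, cache-2, db-r, worker-2: 42 each (2 lost).
    app-a: 20+42 = 62 > 60
    cache-2: 10+42 = 52 ≤ 60
    db-r: 110+42 = 152 ≤ 160
    worker-2: 30+42 = 72 ≤ 80
Round 2 — app-a crashes.
  app-a sheds 62 req/s to cache-2, lb-1, worker-2: 20 each (2 lost).
    cache-2: 52+20 = 72 > 60
    lb-1: 50+20 = 70 ≤ 110
    worker-2: 72+20 = 92 > 80
Round 3 — cache-2, worker-2 crash.
  cache-2 sheds 72 req/s: no online neighbours, lost.
  worker-2 sheds 92 req/s to db-r, queue-2: 46 each.
    db-r: 152+46 = 198 > 160
    queue-2: 80+46 = 126 ≤ 130
Round 4 — db-r crashes.
  db-r sheds 198 req/s to lb-1: 198 each.
    lb-1: 70+198 = 268 > 110
Round 5 — lb-1 crashes.
  lb-1 sheds 268 req/s to queue-1: 268 each.
    queue-1: 10+268 = 278 > 70
Round 6 — queue-1 crashes.
  queue-1 sheds 278 req/s: no online neighbours, lost.
No further crashes.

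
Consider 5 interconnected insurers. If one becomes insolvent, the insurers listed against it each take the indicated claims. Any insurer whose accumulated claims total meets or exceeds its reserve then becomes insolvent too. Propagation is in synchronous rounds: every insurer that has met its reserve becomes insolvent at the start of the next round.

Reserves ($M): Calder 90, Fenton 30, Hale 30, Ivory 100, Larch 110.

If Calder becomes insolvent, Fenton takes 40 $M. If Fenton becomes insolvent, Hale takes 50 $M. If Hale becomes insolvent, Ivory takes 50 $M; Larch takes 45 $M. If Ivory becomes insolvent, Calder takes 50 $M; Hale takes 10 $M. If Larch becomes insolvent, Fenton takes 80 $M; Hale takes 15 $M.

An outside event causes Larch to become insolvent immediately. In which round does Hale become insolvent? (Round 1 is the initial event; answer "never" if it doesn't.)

Round 1 — Larch becomes insolvent (initial).
  Fenton: +80 → 80 ≥ 30
  Hale: +15 → 15 < 30
Round 2 — Fenton becomes insolvent.
  Hale: +50 → 65 ≥ 30
Round 3 — Hale becomes insolvent.
  Ivory: +50 → 50 < 100
No further insolvencies.

3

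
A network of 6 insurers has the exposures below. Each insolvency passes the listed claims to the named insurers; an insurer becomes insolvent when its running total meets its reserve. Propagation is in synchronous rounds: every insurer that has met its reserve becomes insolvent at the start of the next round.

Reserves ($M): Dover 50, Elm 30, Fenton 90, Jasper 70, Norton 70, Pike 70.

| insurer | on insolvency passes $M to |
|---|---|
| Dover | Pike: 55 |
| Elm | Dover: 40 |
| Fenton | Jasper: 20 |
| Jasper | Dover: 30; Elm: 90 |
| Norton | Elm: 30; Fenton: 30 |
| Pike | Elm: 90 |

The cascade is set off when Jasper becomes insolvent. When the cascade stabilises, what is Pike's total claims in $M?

55

Round 1 — Jasper becomes insolvent (initial).
  Dover: +30 → 30 < 50
  Elm: +90 → 90 ≥ 30
Round 2 — Elm becomes insolvent.
  Dover: +40 → 70 ≥ 50
Round 3 — Dover becomes insolvent.
  Pike: +55 → 55 < 70
No further insolvencies.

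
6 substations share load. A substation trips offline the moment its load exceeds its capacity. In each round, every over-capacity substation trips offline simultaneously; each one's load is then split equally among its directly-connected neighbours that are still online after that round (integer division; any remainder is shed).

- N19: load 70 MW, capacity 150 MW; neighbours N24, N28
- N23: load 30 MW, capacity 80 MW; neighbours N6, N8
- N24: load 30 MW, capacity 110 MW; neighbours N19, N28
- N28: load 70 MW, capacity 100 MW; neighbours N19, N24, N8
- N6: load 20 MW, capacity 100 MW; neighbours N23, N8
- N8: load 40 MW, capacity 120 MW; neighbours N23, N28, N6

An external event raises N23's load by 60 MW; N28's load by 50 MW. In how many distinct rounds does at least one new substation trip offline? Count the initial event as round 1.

3

Round 1 — N23 at 90 > 80; N28 at 120 > 100. N23, N28 trip offline.
  N23 sheds 90 MW to N6, N8: 45 each.
    N6: 20+45 = 65 ≤ 100
    N8: 40+45 = 85 ≤ 120
  N28 sheds 120 MW to N19, N24, N8: 40 each.
    N19: 70+40 = 110 ≤ 150
    N24: 30+40 = 70 ≤ 110
    N8: 85+40 = 125 > 120
Round 2 — N8 trips offline.
  N8 sheds 125 MW to N6: 125 each.
    N6: 65+125 = 190 > 100
Round 3 — N6 trips offline.
  N6 sheds 190 MW: no online neighbours, lost.
No further trips.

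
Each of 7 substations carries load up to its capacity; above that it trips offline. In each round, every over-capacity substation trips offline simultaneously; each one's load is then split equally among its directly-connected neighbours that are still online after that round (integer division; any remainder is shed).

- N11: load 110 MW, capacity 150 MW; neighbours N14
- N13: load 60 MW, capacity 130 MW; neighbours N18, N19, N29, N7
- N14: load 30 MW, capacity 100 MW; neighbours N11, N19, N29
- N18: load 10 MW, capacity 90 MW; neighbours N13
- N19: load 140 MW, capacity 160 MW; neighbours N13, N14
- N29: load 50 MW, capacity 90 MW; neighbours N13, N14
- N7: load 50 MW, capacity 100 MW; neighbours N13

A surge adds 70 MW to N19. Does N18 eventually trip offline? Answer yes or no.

Round 1 — N19 at 210 > 160. N19 trips offline.
  N19 sheds 210 MW to N13, N14: 105 each.
    N13: 60+105 = 165 > 130
    N14: 30+105 = 135 > 100
Round 2 — N13, N14 trip offline.
  N13 sheds 165 MW to N18, N29, N7: 55 each.
    N18: 10+55 = 65 ≤ 90
    N29: 50+55 = 105 > 90
    N7: 50+55 = 105 > 100
  N14 sheds 135 MW to N11, N29: 67 each (1 lost).
    N11: 110+67 = 177 > 150
    N29: 105+67 = 172 > 90
Round 3 — N11, N29, N7 trip offline.
  N11 sheds 177 MW: no online neighbours, lost.
  N29 sheds 172 MW: no online neighbours, lost.
  N7 sheds 105 MW: no online neighbours, lost.
No further trips.

no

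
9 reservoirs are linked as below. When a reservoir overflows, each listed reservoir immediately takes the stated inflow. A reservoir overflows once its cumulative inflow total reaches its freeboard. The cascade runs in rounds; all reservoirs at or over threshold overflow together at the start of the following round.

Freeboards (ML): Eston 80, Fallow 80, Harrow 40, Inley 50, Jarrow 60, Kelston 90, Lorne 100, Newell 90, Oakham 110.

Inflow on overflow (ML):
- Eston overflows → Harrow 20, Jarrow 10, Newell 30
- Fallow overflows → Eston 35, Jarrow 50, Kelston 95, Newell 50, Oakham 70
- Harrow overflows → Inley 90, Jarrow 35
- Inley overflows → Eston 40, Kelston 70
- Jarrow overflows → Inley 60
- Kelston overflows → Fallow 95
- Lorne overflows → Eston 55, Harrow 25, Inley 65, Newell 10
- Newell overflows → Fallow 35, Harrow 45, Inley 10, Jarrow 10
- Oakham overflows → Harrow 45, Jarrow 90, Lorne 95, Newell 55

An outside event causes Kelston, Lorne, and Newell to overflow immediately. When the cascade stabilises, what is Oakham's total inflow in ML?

Round 1 — Kelston, Lorne, Newell overflow (initial).
  Eston: +55 → 55 < 80
  Fallow: +95+35 → 130 ≥ 80
  Harrow: +25+45 → 70 ≥ 40
  Inley: +65+10 → 75 ≥ 50
  Jarrow: +10 → 10 < 60
Round 2 — Fallow, Harrow, Inley overflow.
  Eston: +35+40 → 130 ≥ 80
  Jarrow: +50+35 → 95 ≥ 60
  Oakham: +70 → 70 < 110
Round 3 — Eston, Jarrow overflow.
No further overflows.

70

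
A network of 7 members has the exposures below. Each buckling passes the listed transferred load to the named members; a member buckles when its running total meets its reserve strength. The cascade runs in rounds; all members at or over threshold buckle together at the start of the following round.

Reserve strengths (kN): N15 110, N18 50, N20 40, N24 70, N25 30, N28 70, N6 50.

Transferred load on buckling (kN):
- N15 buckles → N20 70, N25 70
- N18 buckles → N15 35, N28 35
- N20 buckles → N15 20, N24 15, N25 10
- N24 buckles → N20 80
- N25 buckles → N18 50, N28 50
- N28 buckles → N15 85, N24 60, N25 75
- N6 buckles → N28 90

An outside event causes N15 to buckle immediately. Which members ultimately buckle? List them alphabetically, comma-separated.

N15, N18, N20, N24, N25, N28

Round 1 — N15 buckles (initial).
  N20: +70 → 70 ≥ 40
  N25: +70 → 70 ≥ 30
Round 2 — N20, N25 buckle.
  N18: +50 → 50 ≥ 50
  N24: +15 → 15 < 70
  N28: +50 → 50 < 70
Round 3 — N18 buckles.
  N28: +35 → 85 ≥ 70
Round 4 — N28 buckles.
  N24: +60 → 75 ≥ 70
Round 5 — N24 buckles.
No further bucklings.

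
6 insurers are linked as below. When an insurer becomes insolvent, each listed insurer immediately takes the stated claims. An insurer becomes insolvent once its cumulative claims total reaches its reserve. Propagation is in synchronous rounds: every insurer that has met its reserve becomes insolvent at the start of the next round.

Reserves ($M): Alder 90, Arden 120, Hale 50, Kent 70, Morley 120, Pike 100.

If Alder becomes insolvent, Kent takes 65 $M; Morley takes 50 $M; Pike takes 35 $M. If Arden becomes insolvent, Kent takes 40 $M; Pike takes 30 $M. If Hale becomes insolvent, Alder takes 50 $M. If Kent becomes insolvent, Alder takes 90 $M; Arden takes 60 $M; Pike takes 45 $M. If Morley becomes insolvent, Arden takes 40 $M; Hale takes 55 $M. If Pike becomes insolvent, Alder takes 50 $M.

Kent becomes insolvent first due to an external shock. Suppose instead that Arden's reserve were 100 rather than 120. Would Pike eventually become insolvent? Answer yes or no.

With Arden's reserve at 100:
Round 1 — Kent becomes insolvent (initial).
  Alder: +90 → 90 ≥ 90
  Arden: +60 → 60 < 100
  Pike: +45 → 45 < 100
Round 2 — Alder becomes insolvent.
  Morley: +50 → 50 < 120
  Pike: +35 → 80 < 100
No further insolvencies.

no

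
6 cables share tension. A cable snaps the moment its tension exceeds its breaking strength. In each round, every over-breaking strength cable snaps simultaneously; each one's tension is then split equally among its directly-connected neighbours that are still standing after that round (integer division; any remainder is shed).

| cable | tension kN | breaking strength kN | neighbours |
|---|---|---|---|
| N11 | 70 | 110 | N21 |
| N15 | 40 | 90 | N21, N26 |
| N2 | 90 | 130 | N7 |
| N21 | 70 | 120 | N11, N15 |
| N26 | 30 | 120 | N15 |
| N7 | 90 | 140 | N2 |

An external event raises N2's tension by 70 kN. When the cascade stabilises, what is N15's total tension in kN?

40

Round 1 — N2 at 160 > 130. N2 snaps.
  N2 sheds 160 kN to N7: 160 each.
    N7: 90+160 = 250 > 140
Round 2 — N7 snaps.
  N7 sheds 250 kN: no online neighbours, lost.
No further breaks.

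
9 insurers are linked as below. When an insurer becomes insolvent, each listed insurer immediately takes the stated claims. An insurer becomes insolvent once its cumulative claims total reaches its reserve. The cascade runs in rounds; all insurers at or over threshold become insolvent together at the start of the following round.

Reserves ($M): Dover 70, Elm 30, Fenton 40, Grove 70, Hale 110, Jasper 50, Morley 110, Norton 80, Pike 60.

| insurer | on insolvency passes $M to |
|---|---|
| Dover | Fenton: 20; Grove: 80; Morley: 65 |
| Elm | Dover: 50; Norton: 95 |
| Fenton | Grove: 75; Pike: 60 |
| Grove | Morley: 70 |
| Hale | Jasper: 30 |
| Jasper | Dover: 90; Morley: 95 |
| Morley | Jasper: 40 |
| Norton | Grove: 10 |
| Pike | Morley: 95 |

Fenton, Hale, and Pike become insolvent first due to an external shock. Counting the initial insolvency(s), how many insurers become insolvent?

7

Round 1 — Fenton, Hale, Pike become insolvent (initial).
  Grove: +75 → 75 ≥ 70
  Jasper: +30 → 30 < 50
  Morley: +95 → 95 < 110
Round 2 — Grove becomes insolvent.
  Morley: +70 → 165 ≥ 110
Round 3 — Morley becomes insolvent.
  Jasper: +40 → 70 ≥ 50
Round 4 — Jasper becomes insolvent.
  Dover: +90 → 90 ≥ 70
Round 5 — Dover becomes insolvent.
No further insolvencies.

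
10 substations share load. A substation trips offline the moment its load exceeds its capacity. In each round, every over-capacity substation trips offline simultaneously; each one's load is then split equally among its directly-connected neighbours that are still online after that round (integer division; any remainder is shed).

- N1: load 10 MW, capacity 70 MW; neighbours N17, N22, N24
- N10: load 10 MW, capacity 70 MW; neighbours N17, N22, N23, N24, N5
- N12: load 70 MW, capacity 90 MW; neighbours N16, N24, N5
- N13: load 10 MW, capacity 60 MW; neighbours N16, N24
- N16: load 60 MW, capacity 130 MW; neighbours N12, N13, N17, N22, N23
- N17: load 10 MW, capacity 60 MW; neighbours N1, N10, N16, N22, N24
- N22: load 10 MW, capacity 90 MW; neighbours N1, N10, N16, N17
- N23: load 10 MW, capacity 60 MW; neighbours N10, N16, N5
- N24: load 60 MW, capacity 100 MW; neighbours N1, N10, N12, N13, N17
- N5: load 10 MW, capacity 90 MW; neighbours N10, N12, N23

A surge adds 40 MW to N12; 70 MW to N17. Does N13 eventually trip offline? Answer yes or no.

no

Round 1 — N12 at 110 > 90; N17 at 80 > 60. N12, N17 trip offline.
  N12 sheds 110 MW to N16, N24, N5: 36 each (2 lost).
    N16: 60+36 = 96 ≤ 130
    N24: 60+36 = 96 ≤ 100
    N5: 10+36 = 46 ≤ 90
  N17 sheds 80 MW to N1, N10, N16, N22, N24: 16 each.
    N1: 10+16 = 26 ≤ 70
    N10: 10+16 = 26 ≤ 70
    N16: 96+16 = 112 ≤ 130
    N22: 10+16 = 26 ≤ 90
    N24: 96+16 = 112 > 100
Round 2 — N24 trips offline.
  N24 sheds 112 MW to N1, N10, N13: 37 each (1 lost).
    N1: 26+37 = 63 ≤ 70
    N10: 26+37 = 63 ≤ 70
    N13: 10+37 = 47 ≤ 60
No further trips.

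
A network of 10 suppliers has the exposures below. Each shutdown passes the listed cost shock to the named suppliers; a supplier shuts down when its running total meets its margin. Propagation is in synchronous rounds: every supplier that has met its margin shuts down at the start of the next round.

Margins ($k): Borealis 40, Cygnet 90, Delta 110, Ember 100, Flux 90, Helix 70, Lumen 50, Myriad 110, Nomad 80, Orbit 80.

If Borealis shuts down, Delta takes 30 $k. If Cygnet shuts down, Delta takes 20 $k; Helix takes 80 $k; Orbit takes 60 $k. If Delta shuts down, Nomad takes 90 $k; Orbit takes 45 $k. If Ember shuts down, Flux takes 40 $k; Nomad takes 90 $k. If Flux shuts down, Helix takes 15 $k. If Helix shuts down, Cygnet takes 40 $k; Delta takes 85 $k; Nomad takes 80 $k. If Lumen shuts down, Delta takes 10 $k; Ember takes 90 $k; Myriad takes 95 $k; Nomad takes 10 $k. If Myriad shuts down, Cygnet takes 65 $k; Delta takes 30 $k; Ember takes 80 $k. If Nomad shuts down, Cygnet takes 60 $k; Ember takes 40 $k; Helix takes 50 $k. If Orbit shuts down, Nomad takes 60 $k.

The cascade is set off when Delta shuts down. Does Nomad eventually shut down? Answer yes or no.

Round 1 — Delta shuts down (initial).
  Nomad: +90 → 90 ≥ 80
  Orbit: +45 → 45 < 80
Round 2 — Nomad shuts down.
  Cygnet: +60 → 60 < 90
  Ember: +40 → 40 < 100
  Helix: +50 → 50 < 70
No further shutdowns.

yes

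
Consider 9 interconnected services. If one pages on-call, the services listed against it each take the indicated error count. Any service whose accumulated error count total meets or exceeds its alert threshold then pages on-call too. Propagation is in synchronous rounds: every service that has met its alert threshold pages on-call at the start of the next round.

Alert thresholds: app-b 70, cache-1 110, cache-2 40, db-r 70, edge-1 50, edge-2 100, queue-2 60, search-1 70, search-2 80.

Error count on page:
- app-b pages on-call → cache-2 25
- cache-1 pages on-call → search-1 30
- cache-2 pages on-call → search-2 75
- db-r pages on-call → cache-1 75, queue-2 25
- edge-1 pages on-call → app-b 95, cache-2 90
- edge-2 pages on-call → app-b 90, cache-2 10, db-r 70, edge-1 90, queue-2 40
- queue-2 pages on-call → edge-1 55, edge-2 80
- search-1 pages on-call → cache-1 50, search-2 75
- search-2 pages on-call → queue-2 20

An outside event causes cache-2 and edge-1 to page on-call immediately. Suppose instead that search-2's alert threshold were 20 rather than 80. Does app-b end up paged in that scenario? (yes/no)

With search-2's alert threshold at 20:
Round 1 — cache-2, edge-1 page on-call (initial).
  app-b: +95 → 95 ≥ 70
  search-2: +75 → 75 ≥ 20
Round 2 — app-b, search-2 page on-call.
  queue-2: +20 → 20 < 60
No further pages.

yes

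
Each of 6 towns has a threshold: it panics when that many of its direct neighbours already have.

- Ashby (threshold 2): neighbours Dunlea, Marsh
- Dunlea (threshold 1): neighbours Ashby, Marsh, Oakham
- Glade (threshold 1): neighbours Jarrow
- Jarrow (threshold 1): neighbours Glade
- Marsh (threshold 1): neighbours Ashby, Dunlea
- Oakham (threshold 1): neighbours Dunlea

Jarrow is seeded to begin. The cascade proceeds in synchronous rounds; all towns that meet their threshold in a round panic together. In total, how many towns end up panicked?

2

Round 1 — Jarrow panics (initial).
Round 2 — checking thresholds:
  Glade: 1 of 1 neighbours ≥ 1, panics.
Round 3 — no new panics; cascade stops.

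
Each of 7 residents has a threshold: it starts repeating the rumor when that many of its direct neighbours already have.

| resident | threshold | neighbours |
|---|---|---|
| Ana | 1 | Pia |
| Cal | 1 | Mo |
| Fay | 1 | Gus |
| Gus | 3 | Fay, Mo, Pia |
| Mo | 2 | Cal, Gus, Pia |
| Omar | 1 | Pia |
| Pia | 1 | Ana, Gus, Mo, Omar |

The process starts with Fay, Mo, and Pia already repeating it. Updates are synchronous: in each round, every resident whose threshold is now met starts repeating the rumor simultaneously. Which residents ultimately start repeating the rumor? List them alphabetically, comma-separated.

Ana, Cal, Fay, Gus, Mo, Omar, Pia

Round 1 — Fay, Mo, Pia start repeating the rumor (initial).
Round 2 — checking thresholds:
  Ana: 1 of 1 neighbours ≥ 1, starts repeating the rumor.
  Cal: 1 of 1 neighbours ≥ 1, starts repeating the rumor.
  Gus: 3 of 3 neighbours ≥ 3, starts repeating the rumor.
  Omar: 1 of 1 neighbours ≥ 1, starts repeating the rumor.
Round 3 — no new spreads; cascade stops.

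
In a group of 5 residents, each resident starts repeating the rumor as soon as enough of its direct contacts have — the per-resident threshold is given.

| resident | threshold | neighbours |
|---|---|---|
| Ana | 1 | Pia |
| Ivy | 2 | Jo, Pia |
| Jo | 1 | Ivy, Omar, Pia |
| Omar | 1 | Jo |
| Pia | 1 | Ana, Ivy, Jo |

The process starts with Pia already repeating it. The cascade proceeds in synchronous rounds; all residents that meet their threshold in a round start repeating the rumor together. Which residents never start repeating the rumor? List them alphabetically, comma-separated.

Round 1 — Pia starts repeating the rumor (initial).
Round 2 — checking thresholds:
  Ana: 1 of 1 neighbours ≥ 1, starts repeating the rumor.
  Ivy: 1 of 2 neighbours < 2, not yet.
  Jo: 1 of 3 neighbours ≥ 1, starts repeating the rumor.
Round 3 — checking thresholds:
  Ivy: 2 of 2 neighbours ≥ 2, starts repeating the rumor.
  Omar: 1 of 1 neighbours ≥ 1, starts repeating the rumor.
Round 4 — no new spreads; cascade stops.

none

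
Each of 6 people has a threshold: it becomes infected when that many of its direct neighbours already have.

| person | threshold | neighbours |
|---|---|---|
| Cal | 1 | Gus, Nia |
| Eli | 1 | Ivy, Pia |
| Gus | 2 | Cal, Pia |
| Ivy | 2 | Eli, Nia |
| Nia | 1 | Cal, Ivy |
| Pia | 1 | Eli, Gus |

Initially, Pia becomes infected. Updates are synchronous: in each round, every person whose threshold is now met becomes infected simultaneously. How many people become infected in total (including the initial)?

2

Round 1 — Pia becomes infected (initial).
Round 2 — checking thresholds:
  Eli: 1 of 2 neighbours ≥ 1, becomes infected.
  Gus: 1 of 2 neighbours < 2, not yet.
Round 3 — no new infections; cascade stops.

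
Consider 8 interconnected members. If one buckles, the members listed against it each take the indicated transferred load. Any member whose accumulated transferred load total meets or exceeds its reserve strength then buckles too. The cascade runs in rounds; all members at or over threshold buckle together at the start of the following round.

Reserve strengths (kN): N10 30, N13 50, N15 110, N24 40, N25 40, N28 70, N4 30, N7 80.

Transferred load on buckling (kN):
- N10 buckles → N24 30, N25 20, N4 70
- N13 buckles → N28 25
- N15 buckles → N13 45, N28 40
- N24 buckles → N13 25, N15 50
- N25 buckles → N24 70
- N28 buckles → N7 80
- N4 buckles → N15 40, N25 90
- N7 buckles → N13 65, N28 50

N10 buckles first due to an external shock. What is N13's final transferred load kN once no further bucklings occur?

25

Round 1 — N10 buckles (initial).
  N24: +30 → 30 < 40
  N25: +20 → 20 < 40
  N4: +70 → 70 ≥ 30
Round 2 — N4 buckles.
  N15: +40 → 40 < 110
  N25: +90 → 110 ≥ 40
Round 3 — N25 buckles.
  N24: +70 → 100 ≥ 40
Round 4 — N24 buckles.
  N13: +25 → 25 < 50
  N15: +50 → 90 < 110
No further bucklings.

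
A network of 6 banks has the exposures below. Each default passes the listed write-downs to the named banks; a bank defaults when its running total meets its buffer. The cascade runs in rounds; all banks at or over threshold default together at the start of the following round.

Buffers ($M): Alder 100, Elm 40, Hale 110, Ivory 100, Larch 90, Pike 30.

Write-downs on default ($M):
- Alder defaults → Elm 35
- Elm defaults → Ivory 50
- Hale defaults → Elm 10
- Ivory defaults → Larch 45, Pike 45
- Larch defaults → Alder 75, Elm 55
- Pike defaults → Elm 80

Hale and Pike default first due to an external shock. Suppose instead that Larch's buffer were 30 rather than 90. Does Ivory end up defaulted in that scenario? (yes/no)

no

With Larch's buffer at 30:
Round 1 — Hale, Pike default (initial).
  Elm: +10+80 → 90 ≥ 40
Round 2 — Elm defaults.
  Ivory: +50 → 50 < 100
No further defaults.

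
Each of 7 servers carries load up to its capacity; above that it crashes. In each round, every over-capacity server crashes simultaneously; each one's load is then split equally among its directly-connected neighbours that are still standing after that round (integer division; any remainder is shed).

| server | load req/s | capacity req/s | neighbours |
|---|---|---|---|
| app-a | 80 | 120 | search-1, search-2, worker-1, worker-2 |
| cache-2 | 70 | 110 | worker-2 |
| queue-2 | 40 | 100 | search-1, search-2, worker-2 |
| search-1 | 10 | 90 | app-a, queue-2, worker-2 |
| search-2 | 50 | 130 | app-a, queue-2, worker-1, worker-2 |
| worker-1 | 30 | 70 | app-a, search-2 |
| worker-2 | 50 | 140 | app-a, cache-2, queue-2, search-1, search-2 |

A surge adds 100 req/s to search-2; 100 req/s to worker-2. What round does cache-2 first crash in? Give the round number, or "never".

never

Round 1 — search-2 at 150 > 130; worker-2 at 150 > 140. search-2, worker-2 crash.
  search-2 sheds 150 req/s to app-a, queue-2, worker-1: 50 each.
    app-a: 80+50 = 130 > 120
    queue-2: 40+50 = 90 ≤ 100
    worker-1: 30+50 = 80 > 70
  worker-2 sheds 150 req/s to app-a, cache-2, queue-2, search-1: 37 each (2 lost).
    app-a: 130+37 = 167 > 120
    cache-2: 70+37 = 107 ≤ 110
    queue-2: 90+37 = 127 > 100
    search-1: 10+37 = 47 ≤ 90
Round 2 — app-a, queue-2, worker-1 crash.
  app-a sheds 167 req/s to search-1: 167 each.
    search-1: 47+167 = 214 > 90
  queue-2 sheds 127 req/s to search-1: 127 each.
    search-1: 214+127 = 341 > 90
  worker-1 sheds 80 req/s: no online neighbours, lost.
Round 3 — search-1 crashes.
  search-1 sheds 341 req/s: no online neighbours, lost.
No further crashes.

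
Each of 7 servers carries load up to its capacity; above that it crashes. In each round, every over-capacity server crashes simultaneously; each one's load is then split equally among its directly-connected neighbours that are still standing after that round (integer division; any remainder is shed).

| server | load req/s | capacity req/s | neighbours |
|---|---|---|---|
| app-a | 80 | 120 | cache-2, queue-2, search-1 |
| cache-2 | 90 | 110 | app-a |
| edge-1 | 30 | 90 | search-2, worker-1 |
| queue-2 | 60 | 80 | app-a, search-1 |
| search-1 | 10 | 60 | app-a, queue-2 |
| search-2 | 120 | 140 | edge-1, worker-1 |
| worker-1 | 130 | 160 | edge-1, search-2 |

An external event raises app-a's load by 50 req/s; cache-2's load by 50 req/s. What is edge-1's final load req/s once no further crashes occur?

30

Round 1 — app-a at 130 > 120; cache-2 at 140 > 110. app-a, cache-2 crash.
  app-a sheds 130 req/s to queue-2, search-1: 65 each.
    queue-2: 60+65 = 125 > 80
    search-1: 10+65 = 75 > 60
  cache-2 sheds 140 req/s: no online neighbours, lost.
Round 2 — queue-2, search-1 crash.
  queue-2 sheds 125 req/s: no online neighbours, lost.
  search-1 sheds 75 req/s: no online neighbours, lost.
No further crashes.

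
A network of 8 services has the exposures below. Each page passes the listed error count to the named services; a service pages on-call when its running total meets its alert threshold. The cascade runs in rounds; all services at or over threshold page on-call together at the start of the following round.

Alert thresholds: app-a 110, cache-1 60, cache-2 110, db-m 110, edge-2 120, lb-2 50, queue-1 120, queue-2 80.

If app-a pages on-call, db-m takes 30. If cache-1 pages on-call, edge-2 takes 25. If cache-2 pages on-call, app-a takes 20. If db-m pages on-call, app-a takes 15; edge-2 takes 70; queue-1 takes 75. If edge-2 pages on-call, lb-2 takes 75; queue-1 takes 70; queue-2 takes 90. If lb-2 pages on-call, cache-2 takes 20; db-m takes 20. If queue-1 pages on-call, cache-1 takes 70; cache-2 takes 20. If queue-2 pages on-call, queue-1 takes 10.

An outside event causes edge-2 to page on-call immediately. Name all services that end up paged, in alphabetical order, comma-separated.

Round 1 — edge-2 pages on-call (initial).
  lb-2: +75 → 75 ≥ 50
  queue-1: +70 → 70 < 120
  queue-2: +90 → 90 ≥ 80
Round 2 — lb-2, queue-2 page on-call.
  cache-2: +20 → 20 < 110
  db-m: +20 → 20 < 110
  queue-1: +10 → 80 < 120
No further pages.

edge-2, lb-2, queue-2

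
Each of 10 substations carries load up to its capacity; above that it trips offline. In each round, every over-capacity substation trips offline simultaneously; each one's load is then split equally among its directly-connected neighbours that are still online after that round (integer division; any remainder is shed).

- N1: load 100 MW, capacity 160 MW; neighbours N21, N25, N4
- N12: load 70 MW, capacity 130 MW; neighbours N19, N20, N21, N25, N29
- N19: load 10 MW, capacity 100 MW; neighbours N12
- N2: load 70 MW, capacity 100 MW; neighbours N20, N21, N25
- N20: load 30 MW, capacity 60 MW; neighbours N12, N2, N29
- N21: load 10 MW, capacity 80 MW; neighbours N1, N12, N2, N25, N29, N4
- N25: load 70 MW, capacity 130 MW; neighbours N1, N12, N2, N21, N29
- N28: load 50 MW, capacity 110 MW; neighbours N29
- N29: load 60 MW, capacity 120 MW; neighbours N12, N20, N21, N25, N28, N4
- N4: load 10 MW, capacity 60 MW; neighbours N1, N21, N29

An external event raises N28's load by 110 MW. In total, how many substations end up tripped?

Round 1 — N28 at 160 > 110. N28 trips offline.
  N28 sheds 160 MW to N29: 160 each.
    N29: 60+160 = 220 > 120
Round 2 — N29 trips offline.
  N29 sheds 220 MW to N12, N20, N21, N25, N4: 44 each.
    N12: 70+44 = 114 ≤ 130
    N20: 30+44 = 74 > 60
    N21: 10+44 = 54 ≤ 80
    N25: 70+44 = 114 ≤ 130
    N4: 10+44 = 54 ≤ 60
Round 3 — N20 trips offline.
  N20 sheds 74 MW to N12, N2: 37 each.
    N12: 114+37 = 151 > 130
    N2: 70+37 = 107 > 100
Round 4 — N12, N2 trip offline.
  N12 sheds 151 MW to N19, N21, N25: 50 each (1 lost).
    N19: 10+50 = 60 ≤ 100
    N21: 54+50 = 104 > 80
    N25: 114+50 = 164 > 130
  N2 sheds 107 MW to N21, N25: 53 each (1 lost).
    N21: 104+53 = 157 > 80
    N25: 164+53 = 217 > 130
Round 5 — N21, N25 trip offline.
  N21 sheds 157 MW to N1, N4: 78 each (1 lost).
    N1: 100+78 = 178 > 160
    N4: 54+78 = 132 > 60
  N25 sheds 217 MW to N1: 217 each.
    N1: 178+217 = 395 > 160
Round 6 — N1, N4 trip offline.
  N1 sheds 395 MW: no online neighbours, lost.
  N4 sheds 132 MW: no online neighbours, lost.
No further trips.

9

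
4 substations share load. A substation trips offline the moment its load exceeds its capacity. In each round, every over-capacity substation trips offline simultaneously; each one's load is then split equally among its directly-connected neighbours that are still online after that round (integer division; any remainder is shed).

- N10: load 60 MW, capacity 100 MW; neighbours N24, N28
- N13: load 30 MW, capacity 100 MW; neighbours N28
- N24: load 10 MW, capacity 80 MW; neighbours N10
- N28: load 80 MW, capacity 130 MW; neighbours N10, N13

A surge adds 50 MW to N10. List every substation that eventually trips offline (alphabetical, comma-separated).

N10, N13, N28

Round 1 — N10 at 110 > 100. N10 trips offline.
  N10 sheds 110 MW to N24, N28: 55 each.
    N24: 10+55 = 65 ≤ 80
    N28: 80+55 = 135 > 130
Round 2 — N28 trips offline.
  N28 sheds 135 MW to N13: 135 each.
    N13: 30+135 = 165 > 100
Round 3 — N13 trips offline.
  N13 sheds 165 MW: no online neighbours, lost.
No further trips.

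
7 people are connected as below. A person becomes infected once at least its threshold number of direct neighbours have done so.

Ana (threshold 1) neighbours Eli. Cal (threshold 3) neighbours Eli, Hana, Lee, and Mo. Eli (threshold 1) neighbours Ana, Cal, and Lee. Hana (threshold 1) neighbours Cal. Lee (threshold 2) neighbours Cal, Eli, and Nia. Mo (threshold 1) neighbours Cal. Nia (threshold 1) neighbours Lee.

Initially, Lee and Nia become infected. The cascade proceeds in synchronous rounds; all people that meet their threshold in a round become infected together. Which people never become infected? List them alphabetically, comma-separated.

Round 1 — Lee, Nia become infected (initial).
Round 2 — checking thresholds:
  Cal: 1 of 4 neighbours < 3, not yet.
  Eli: 1 of 3 neighbours ≥ 1, becomes infected.
Round 3 — checking thresholds:
  Ana: 1 of 1 neighbours ≥ 1, becomes infected.
  Cal: 2 of 4 neighbours < 3, not yet.
Round 4 — no new infections; cascade stops.

Cal, Hana, Mo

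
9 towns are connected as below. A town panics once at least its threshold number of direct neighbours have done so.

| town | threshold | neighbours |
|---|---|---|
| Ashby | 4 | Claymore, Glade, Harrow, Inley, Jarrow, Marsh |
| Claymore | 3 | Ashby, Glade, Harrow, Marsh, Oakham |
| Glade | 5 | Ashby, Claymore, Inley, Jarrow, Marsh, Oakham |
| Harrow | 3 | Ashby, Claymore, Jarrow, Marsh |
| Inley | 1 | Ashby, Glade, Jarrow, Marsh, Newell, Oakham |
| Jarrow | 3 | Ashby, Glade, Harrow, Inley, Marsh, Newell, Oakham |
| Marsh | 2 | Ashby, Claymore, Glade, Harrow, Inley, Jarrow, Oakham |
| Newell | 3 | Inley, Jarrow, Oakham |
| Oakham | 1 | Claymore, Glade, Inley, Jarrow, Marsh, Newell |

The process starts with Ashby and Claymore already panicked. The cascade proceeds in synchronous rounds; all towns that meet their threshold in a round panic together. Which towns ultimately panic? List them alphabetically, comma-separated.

Round 1 — Ashby, Claymore panic (initial).
Round 2 — checking thresholds:
  Glade: 2 of 6 neighbours < 5, not yet.
  Harrow: 2 of 4 neighbours < 3, not yet.
  Inley: 1 of 6 neighbours ≥ 1, panics.
  Jarrow: 1 of 7 neighbours < 3, not yet.
  Marsh: 2 of 7 neighbours ≥ 2, panics.
  Oakham: 1 of 6 neighbours ≥ 1, panics.
Round 3 — checking thresholds:
  Glade: 5 of 6 neighbours ≥ 5, panics.
  Harrow: 3 of 4 neighbours ≥ 3, panics.
  Jarrow: 4 of 7 neighbours ≥ 3, panics.
  Newell: 2 of 3 neighbours < 3, not yet.
Round 4 — checking thresholds:
  Newell: 3 of 3 neighbours ≥ 3, panics.
Round 5 — no new panics; cascade stops.

Ashby, Claymore, Glade, Harrow, Inley, Jarrow, Marsh, Newell, Oakham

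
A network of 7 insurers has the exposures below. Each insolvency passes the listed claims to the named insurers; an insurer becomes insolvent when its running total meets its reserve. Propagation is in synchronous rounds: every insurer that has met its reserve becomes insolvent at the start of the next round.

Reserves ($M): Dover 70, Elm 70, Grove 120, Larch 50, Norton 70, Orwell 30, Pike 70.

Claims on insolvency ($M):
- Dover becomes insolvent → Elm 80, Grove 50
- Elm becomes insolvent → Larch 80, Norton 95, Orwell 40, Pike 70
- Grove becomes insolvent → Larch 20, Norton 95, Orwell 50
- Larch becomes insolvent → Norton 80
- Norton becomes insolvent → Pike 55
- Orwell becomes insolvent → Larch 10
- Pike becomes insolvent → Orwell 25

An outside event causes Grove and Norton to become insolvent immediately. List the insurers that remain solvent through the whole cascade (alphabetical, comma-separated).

Round 1 — Grove, Norton become insolvent (initial).
  Larch: +20 → 20 < 50
  Orwell: +50 → 50 ≥ 30
  Pike: +55 → 55 < 70
Round 2 — Orwell becomes insolvent.
  Larch: +10 → 30 < 50
No further insolvencies.

Dover, Elm, Larch, Pike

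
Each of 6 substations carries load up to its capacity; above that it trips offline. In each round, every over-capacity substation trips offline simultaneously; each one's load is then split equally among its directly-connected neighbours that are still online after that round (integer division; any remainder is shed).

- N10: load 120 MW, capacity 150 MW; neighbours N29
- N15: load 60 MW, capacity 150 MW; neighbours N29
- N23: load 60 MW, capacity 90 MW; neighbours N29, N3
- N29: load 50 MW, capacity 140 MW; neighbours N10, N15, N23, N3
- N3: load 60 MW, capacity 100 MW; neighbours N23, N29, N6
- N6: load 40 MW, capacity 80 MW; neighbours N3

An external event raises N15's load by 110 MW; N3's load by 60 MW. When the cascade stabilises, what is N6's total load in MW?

Round 1 — N15 at 170 > 150; N3 at 120 > 100. N15, N3 trip offline.
  N15 sheds 170 MW to N29: 170 each.
    N29: 50+170 = 220 > 140
  N3 sheds 120 MW to N23, N29, N6: 40 each.
    N23: 60+40 = 100 > 90
    N29: 220+40 = 260 > 140
    N6: 40+40 = 80 ≤ 80
Round 2 — N23, N29 trip offline.
  N23 sheds 100 MW: no online neighbours, lost.
  N29 sheds 260 MW to N10: 260 each.
    N10: 120+260 = 380 > 150
Round 3 — N10 trips offline.
  N10 sheds 380 MW: no online neighbours, lost.
No further trips.

80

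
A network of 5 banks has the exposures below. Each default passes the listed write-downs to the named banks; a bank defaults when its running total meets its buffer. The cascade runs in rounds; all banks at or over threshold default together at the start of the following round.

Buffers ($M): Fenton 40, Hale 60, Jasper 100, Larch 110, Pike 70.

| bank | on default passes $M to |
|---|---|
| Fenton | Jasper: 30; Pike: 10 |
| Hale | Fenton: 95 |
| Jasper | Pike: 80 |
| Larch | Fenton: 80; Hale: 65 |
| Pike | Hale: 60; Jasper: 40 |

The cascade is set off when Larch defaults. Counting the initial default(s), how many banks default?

3

Round 1 — Larch defaults (initial).
  Fenton: +80 → 80 ≥ 40
  Hale: +65 → 65 ≥ 60
Round 2 — Fenton, Hale default.
  Jasper: +30 → 30 < 100
  Pike: +10 → 10 < 70
No further defaults.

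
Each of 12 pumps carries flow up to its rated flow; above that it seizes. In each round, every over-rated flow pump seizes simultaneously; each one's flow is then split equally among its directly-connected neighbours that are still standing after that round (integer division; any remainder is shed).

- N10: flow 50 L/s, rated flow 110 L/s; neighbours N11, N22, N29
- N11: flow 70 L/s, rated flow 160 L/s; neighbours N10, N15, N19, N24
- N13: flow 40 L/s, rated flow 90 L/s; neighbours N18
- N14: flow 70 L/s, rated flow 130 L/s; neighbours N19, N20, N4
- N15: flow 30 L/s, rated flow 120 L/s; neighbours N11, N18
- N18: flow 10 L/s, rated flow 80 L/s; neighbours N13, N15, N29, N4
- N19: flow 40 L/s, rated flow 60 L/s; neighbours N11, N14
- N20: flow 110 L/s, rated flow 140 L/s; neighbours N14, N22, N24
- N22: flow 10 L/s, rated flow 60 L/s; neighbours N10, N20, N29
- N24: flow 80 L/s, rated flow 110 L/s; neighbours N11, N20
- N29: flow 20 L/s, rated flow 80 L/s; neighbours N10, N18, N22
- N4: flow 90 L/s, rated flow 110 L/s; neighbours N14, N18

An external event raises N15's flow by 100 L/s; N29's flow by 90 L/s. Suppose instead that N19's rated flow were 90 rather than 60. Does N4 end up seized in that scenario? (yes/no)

yes

With N19's rated flow at 90:
Round 1 — N15 at 130 > 120; N29 at 110 > 80. N15, N29 seize.
  N15 sheds 130 L/s to N11, N18: 65 each.
    N11: 70+65 = 135 ≤ 160
    N18: 10+65 = 75 ≤ 80
  N29 sheds 110 L/s to N10, N18, N22: 36 each (2 lost).
    N10: 50+36 = 86 ≤ 110
    N18: 75+36 = 111 > 80
    N22: 10+36 = 46 ≤ 60
Round 2 — N18 seizes.
  N18 sheds 111 L/s to N13, N4: 55 each (1 lost).
    N13: 40+55 = 95 > 90
    N4: 90+55 = 145 > 110
Round 3 — N13, N4 seize.
  N13 sheds 95 L/s: no online neighbours, lost.
  N4 sheds 145 L/s to N14: 145 each.
    N14: 70+145 = 215 > 130
Round 4 — N14 seizes.
  N14 sheds 215 L/s to N19, N20: 107 each (1 lost).
    N19: 40+107 = 147 > 90
    N20: 110+107 = 217 > 140
Round 5 — N19, N20 seize.
  N19 sheds 147 L/s to N11: 147 each.
    N11: 135+147 = 282 > 160
  N20 sheds 217 L/s to N22, N24: 108 each (1 lost).
    N22: 46+108 = 154 > 60
    N24: 80+108 = 188 > 110
Round 6 — N11, N22, N24 seize.
  N11 sheds 282 L/s to N10: 282 each.
    N10: 86+282 = 368 > 110
  N22 sheds 154 L/s to N10: 154 each.
    N10: 368+154 = 522 > 110
  N24 sheds 188 L/s: no online neighbours, lost.
Round 7 — N10 seizes.
  N10 sheds 522 L/s: no online neighbours, lost.
No further seizures.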